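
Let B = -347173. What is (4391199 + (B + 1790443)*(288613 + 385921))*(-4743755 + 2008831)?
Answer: -2662555387661684196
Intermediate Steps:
(4391199 + (B + 1790443)*(288613 + 385921))*(-4743755 + 2008831) = (4391199 + (-347173 + 1790443)*(288613 + 385921))*(-4743755 + 2008831) = (4391199 + 1443270*674534)*(-2734924) = (4391199 + 973534686180)*(-2734924) = 973539077379*(-2734924) = -2662555387661684196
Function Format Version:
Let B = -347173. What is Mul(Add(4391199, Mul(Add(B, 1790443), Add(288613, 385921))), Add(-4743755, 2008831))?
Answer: -2662555387661684196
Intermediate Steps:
Mul(Add(4391199, Mul(Add(B, 1790443), Add(288613, 385921))), Add(-4743755, 2008831)) = Mul(Add(4391199, Mul(Add(-347173, 1790443), Add(288613, 385921))), Add(-4743755, 2008831)) = Mul(Add(4391199, Mul(1443270, 674534)), -2734924) = Mul(Add(4391199, 973534686180), -2734924) = Mul(973539077379, -2734924) = -2662555387661684196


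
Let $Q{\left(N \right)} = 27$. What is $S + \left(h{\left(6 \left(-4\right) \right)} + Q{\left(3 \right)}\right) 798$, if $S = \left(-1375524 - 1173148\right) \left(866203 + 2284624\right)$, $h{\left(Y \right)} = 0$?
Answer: $-8030424530198$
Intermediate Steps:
$S = -8030424551744$ ($S = \left(-2548672\right) 3150827 = -8030424551744$)
$S + \left(h{\left(6 \left(-4\right) \right)} + Q{\left(3 \right)}\right) 798 = -8030424551744 + \left(0 + 27\right) 798 = -8030424551744 + 27 \cdot 798 = -8030424551744 + 21546 = -8030424530198$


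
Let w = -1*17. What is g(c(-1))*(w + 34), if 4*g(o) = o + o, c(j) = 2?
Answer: 17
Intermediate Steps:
w = -17
g(o) = o/2 (g(o) = (o + o)/4 = (2*o)/4 = o/2)
g(c(-1))*(w + 34) = ((½)*2)*(-17 + 34) = 1*17 = 17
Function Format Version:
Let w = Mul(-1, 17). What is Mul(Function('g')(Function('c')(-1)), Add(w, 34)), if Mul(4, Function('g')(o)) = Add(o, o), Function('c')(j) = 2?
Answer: 17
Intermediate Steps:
w = -17
Function('g')(o) = Mul(Rational(1, 2), o) (Function('g')(o) = Mul(Rational(1, 4), Add(o, o)) = Mul(Rational(1, 4), Mul(2, o)) = Mul(Rational(1, 2), o))
Mul(Function('g')(Function('c')(-1)), Add(w, 34)) = Mul(Mul(Rational(1, 2), 2), Add(-17, 34)) = Mul(1, 17) = 17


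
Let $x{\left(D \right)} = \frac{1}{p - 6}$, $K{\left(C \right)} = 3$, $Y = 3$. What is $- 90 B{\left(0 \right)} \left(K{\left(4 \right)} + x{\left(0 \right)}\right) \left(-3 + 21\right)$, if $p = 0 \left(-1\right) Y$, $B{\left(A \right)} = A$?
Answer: $0$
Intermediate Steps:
$p = 0$ ($p = 0 \left(-1\right) 3 = 0 \cdot 3 = 0$)
$x{\left(D \right)} = - \frac{1}{6}$ ($x{\left(D \right)} = \frac{1}{0 - 6} = \frac{1}{-6} = - \frac{1}{6}$)
$- 90 B{\left(0 \right)} \left(K{\left(4 \right)} + x{\left(0 \right)}\right) \left(-3 + 21\right) = \left(-90\right) 0 \left(3 - \frac{1}{6}\right) \left(-3 + 21\right) = 0 \cdot \frac{17}{6} \cdot 18 = 0 \cdot 51 = 0$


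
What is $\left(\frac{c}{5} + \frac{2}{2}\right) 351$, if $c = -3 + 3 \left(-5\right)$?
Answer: $- \frac{4563}{5} \approx -912.6$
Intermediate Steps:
$c = -18$ ($c = -3 - 15 = -18$)
$\left(\frac{c}{5} + \frac{2}{2}\right) 351 = \left(- \frac{18}{5} + \frac{2}{2}\right) 351 = \left(\left(-18\right) \frac{1}{5} + 2 \cdot \frac{1}{2}\right) 351 = \left(- \frac{18}{5} + 1\right) 351 = \left(- \frac{13}{5}\right) 351 = - \frac{4563}{5}$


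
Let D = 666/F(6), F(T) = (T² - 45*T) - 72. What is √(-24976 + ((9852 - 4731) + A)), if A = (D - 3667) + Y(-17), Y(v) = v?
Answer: 10*I*√68034/17 ≈ 153.43*I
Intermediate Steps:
F(T) = -72 + T² - 45*T
D = -37/17 (D = 666/(-72 + 6² - 45*6) = 666/(-72 + 36 - 270) = 666/(-306) = 666*(-1/306) = -37/17 ≈ -2.1765)
A = -62665/17 (A = (-37/17 - 3667) - 17 = -62376/17 - 17 = -62665/17 ≈ -3686.2)
√(-24976 + ((9852 - 4731) + A)) = √(-24976 + ((9852 - 4731) - 62665/17)) = √(-24976 + (5121 - 62665/17)) = √(-24976 + 24392/17) = √(-400200/17) = 10*I*√68034/17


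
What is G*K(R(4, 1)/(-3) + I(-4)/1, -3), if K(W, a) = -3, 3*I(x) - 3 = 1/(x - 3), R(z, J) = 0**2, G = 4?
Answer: -12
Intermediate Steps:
R(z, J) = 0
I(x) = 1 + 1/(3*(-3 + x)) (I(x) = 1 + 1/(3*(x - 3)) = 1 + 1/(3*(-3 + x)))
G*K(R(4, 1)/(-3) + I(-4)/1, -3) = 4*(-3) = -12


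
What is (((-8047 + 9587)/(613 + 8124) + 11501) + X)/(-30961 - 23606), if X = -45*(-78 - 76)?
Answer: -53677729/158917293 ≈ -0.33777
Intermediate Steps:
X = 6930 (X = -45*(-154) = 6930)
(((-8047 + 9587)/(613 + 8124) + 11501) + X)/(-30961 - 23606) = (((-8047 + 9587)/(613 + 8124) + 11501) + 6930)/(-30961 - 23606) = ((1540/8737 + 11501) + 6930)/(-54567) = ((1540*(1/8737) + 11501) + 6930)*(-1/54567) = ((1540/8737 + 11501) + 6930)*(-1/54567) = (100485777/8737 + 6930)*(-1/54567) = (161033187/8737)*(-1/54567) = -53677729/158917293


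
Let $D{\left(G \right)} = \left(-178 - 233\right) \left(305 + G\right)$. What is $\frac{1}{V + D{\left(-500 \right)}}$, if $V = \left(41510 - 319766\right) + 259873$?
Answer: $\frac{1}{61762} \approx 1.6191 \cdot 10^{-5}$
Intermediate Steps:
$D{\left(G \right)} = -125355 - 411 G$ ($D{\left(G \right)} = - 411 \left(305 + G\right) = -125355 - 411 G$)
$V = -18383$ ($V = -278256 + 259873 = -18383$)
$\frac{1}{V + D{\left(-500 \right)}} = \frac{1}{-18383 - -80145} = \frac{1}{-18383 + \left(-125355 + 205500\right)} = \frac{1}{-18383 + 80145} = \frac{1}{61762}$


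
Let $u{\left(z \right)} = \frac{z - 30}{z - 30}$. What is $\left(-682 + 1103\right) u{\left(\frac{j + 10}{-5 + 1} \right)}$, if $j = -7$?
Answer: $421$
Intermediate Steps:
$u{\left(z \right)} = 1$ ($u{\left(z \right)} = \frac{-30 + z}{-30 + z} = 1$)
$\left(-682 + 1103\right) u{\left(\frac{j + 10}{-5 + 1} \right)} = \left(-682 + 1103\right) 1 = 421 \cdot 1 = 421$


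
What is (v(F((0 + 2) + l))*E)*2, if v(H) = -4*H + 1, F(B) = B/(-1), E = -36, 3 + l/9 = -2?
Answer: 12312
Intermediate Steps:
l = -45 (l = -27 + 9*(-2) = -27 - 18 = -45)
F(B) = -B (F(B) = B*(-1) = -B)
v(H) = 1 - 4*H
(v(F((0 + 2) + l))*E)*2 = ((1 - (-4)*((0 + 2) - 45))*(-36))*2 = ((1 - (-4)*(2 - 45))*(-36))*2 = ((1 - (-4)*(-43))*(-36))*2 = ((1 - 4*43)*(-36))*2 = ((1 - 172)*(-36))*2 = -171*(-36)*2 = 6156*2 = 12312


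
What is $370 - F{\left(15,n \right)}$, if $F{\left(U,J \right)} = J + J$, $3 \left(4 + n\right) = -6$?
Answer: $382$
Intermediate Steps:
$n = -6$ ($n = -4 + \frac{1}{3} \left(-6\right) = -4 - 2 = -6$)
$F{\left(U,J \right)} = 2 J$
$370 - F{\left(15,n \right)} = 370 - 2 \left(-6\right) = 370 - -12 = 370 + 12 = 382$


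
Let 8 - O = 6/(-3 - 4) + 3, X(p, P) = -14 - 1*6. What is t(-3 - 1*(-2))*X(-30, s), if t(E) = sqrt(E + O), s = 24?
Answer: -20*sqrt(238)/7 ≈ -44.078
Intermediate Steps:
X(p, P) = -20 (X(p, P) = -14 - 6 = -20)
O = 41/7 (O = 8 - (6/(-3 - 4) + 3) = 8 - (6/(-7) + 3) = 8 - (6*(-1/7) + 3) = 8 - (-6/7 + 3) = 8 - 1*15/7 = 8 - 15/7 = 41/7 ≈ 5.8571)
t(E) = sqrt(41/7 + E) (t(E) = sqrt(E + 41/7) = sqrt(41/7 + E))
t(-3 - 1*(-2))*X(-30, s) = (sqrt(287 + 49*(-3 - 1*(-2)))/7)*(-20) = (sqrt(287 + 49*(-3 + 2))/7)*(-20) = (sqrt(287 + 49*(-1))/7)*(-20) = (sqrt(287 - 49)/7)*(-20) = (sqrt(238)/7)*(-20) = -20*sqrt(238)/7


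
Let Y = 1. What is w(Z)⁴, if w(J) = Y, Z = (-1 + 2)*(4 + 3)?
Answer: 1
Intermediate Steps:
Z = 7 (Z = 1*7 = 7)
w(J) = 1
w(Z)⁴ = 1⁴ = 1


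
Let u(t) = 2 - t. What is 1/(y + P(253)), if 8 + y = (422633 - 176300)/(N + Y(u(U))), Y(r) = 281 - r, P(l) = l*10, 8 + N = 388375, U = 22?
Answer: 129556/326822343 ≈ 0.00039641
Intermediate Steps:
N = 388367 (N = -8 + 388375 = 388367)
P(l) = 10*l
y = -954337/129556 (y = -8 + (422633 - 176300)/(388367 + (281 - (2 - 1*22))) = -8 + 246333/(388367 + (281 - (2 - 22))) = -8 + 246333/(388367 + (281 - 1*(-20))) = -8 + 246333/(388367 + (281 + 20)) = -8 + 246333/(388367 + 301) = -8 + 246333/388668 = -8 + 246333*(1/388668) = -8 + 82111/129556 = -954337/129556 ≈ -7.3662)
1/(y + P(253)) = 1/(-954337/129556 + 10*253) = 1/(-954337/129556 + 2530) = 1/(326822343/129556) = 129556/326822343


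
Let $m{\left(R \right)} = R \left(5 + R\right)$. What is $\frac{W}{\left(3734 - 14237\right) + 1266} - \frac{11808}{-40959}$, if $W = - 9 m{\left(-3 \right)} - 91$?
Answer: $\frac{33299}{113923} \approx 0.29229$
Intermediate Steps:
$W = -37$ ($W = - 9 \left(- 3 \left(5 - 3\right)\right) - 91 = - 9 \left(\left(-3\right) 2\right) - 91 = \left(-9\right) \left(-6\right) - 91 = 54 - 91 = -37$)
$\frac{W}{\left(3734 - 14237\right) + 1266} - \frac{11808}{-40959} = - \frac{37}{\left(3734 - 14237\right) + 1266} - \frac{11808}{-40959} = - \frac{37}{-10503 + 1266} - - \frac{32}{111} = - \frac{37}{-9237} + \frac{32}{111} = \left(-37\right) \left(- \frac{1}{9237}\right) + \frac{32}{111} = \frac{37}{9237} + \frac{32}{111} = \frac{33299}{113923}$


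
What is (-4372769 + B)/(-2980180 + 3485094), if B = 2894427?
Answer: -739171/252457 ≈ -2.9279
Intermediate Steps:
(-4372769 + B)/(-2980180 + 3485094) = (-4372769 + 2894427)/(-2980180 + 3485094) = -1478342/504914 = -1478342*1/504914 = -739171/252457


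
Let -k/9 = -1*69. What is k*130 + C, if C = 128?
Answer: 80858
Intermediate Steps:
k = 621 (k = -(-9)*69 = -9*(-69) = 621)
k*130 + C = 621*130 + 128 = 80730 + 128 = 80858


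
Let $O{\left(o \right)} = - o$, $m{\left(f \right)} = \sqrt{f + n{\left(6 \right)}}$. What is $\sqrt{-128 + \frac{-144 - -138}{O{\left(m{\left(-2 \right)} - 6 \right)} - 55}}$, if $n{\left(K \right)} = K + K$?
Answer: $\frac{\sqrt{-6266 - 128 \sqrt{10}}}{\sqrt{49 + \sqrt{10}}} \approx 11.309 i$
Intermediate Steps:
$n{\left(K \right)} = 2 K$
$m{\left(f \right)} = \sqrt{12 + f}$ ($m{\left(f \right)} = \sqrt{f + 2 \cdot 6} = \sqrt{f + 12} = \sqrt{12 + f}$)
$\sqrt{-128 + \frac{-144 - -138}{O{\left(m{\left(-2 \right)} - 6 \right)} - 55}} = \sqrt{-128 + \frac{-144 - -138}{- (\sqrt{12 - 2} - 6) - 55}} = \sqrt{-128 + \frac{-144 + 138}{- (\sqrt{10} - 6) - 55}} = \sqrt{-128 - \frac{6}{- (-6 + \sqrt{10}) - 55}} = \sqrt{-128 - \frac{6}{\left(6 - \sqrt{10}\right) - 55}} = \sqrt{-128 - \frac{6}{-49 - \sqrt{10}}}$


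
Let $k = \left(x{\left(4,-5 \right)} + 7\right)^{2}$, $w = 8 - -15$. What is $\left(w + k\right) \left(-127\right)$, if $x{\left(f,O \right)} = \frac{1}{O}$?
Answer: $- \frac{219837}{25} \approx -8793.5$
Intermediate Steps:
$w = 23$ ($w = 8 + 15 = 23$)
$k = \frac{1156}{25}$ ($k = \left(\frac{1}{-5} + 7\right)^{2} = \left(- \frac{1}{5} + 7\right)^{2} = \left(\frac{34}{5}\right)^{2} = \frac{1156}{25} \approx 46.24$)
$\left(w + k\right) \left(-127\right) = \left(23 + \frac{1156}{25}\right) \left(-127\right) = \frac{1731}{25} \left(-127\right) = - \frac{219837}{25}$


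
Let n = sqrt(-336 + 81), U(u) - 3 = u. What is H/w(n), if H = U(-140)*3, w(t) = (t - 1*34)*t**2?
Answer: -274/7055 - 137*I*sqrt(255)/119935 ≈ -0.038838 - 0.018241*I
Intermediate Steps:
U(u) = 3 + u
n = I*sqrt(255) (n = sqrt(-255) = I*sqrt(255) ≈ 15.969*I)
w(t) = t**2*(-34 + t) (w(t) = (t - 34)*t**2 = (-34 + t)*t**2 = t**2*(-34 + t))
H = -411 (H = (3 - 140)*3 = -137*3 = -411)
H/w(n) = -411*(-1/(255*(-34 + I*sqrt(255)))) = -411/(8670 - 255*I*sqrt(255))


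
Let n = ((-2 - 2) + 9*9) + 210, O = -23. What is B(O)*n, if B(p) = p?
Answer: -6601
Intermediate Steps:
n = 287 (n = (-4 + 81) + 210 = 77 + 210 = 287)
B(O)*n = -23*287 = -6601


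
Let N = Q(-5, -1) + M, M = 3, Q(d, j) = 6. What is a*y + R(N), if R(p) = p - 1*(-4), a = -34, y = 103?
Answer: -3489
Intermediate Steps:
N = 9 (N = 6 + 3 = 9)
R(p) = 4 + p (R(p) = p + 4 = 4 + p)
a*y + R(N) = -34*103 + (4 + 9) = -3502 + 13 = -3489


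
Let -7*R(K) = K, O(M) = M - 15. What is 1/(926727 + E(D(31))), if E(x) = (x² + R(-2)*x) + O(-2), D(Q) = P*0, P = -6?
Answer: 1/926710 ≈ 1.0791e-6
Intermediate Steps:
D(Q) = 0 (D(Q) = -6*0 = 0)
O(M) = -15 + M
R(K) = -K/7
E(x) = -17 + x² + 2*x/7 (E(x) = (x² + (-⅐*(-2))*x) + (-15 - 2) = (x² + 2*x/7) - 17 = -17 + x² + 2*x/7)
1/(926727 + E(D(31))) = 1/(926727 + (-17 + 0² + (2/7)*0)) = 1/(926727 + (-17 + 0 + 0)) = 1/(926727 - 17) = 1/926710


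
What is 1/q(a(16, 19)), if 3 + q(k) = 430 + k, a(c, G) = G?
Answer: 1/446 ≈ 0.0022422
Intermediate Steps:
q(k) = 427 + k (q(k) = -3 + (430 + k) = 427 + k)
1/q(a(16, 19)) = 1/(427 + 19) = 1/446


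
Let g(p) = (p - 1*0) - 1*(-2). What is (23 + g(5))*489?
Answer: 14670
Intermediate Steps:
g(p) = 2 + p (g(p) = (p + 0) + 2 = p + 2 = 2 + p)
(23 + g(5))*489 = (23 + (2 + 5))*489 = (23 + 7)*489 = 30*489 = 14670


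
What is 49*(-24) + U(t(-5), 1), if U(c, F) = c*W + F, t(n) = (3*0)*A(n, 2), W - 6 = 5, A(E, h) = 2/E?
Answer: -1175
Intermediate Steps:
W = 11 (W = 6 + 5 = 11)
t(n) = 0 (t(n) = (3*0)*(2/n) = 0*(2/n) = 0)
U(c, F) = F + 11*c (U(c, F) = c*11 + F = 11*c + F = F + 11*c)
49*(-24) + U(t(-5), 1) = 49*(-24) + (1 + 11*0) = -1176 + (1 + 0) = -1176 + 1 = -1175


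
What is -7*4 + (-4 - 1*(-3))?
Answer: -29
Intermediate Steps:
-7*4 + (-4 - 1*(-3)) = -28 + (-4 + 3) = -28 - 1 = -29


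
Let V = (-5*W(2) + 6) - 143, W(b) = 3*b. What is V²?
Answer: 27889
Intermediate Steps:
V = -167 (V = (-15*2 + 6) - 143 = (-5*6 + 6) - 143 = (-30 + 6) - 143 = -24 - 143 = -167)
V² = (-167)² = 27889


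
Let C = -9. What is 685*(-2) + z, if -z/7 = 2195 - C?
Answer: -16798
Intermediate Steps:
z = -15428 (z = -7*(2195 - 1*(-9)) = -7*(2195 + 9) = -7*2204 = -15428)
685*(-2) + z = 685*(-2) - 15428 = -1370 - 15428 = -16798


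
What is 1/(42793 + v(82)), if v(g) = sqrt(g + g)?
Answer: 42793/1831240685 - 2*sqrt(41)/1831240685 ≈ 2.3361e-5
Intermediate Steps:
v(g) = sqrt(2)*sqrt(g) (v(g) = sqrt(2*g) = sqrt(2)*sqrt(g))
1/(42793 + v(82)) = 1/(42793 + sqrt(2)*sqrt(82)) = 1/(42793 + 2*sqrt(41))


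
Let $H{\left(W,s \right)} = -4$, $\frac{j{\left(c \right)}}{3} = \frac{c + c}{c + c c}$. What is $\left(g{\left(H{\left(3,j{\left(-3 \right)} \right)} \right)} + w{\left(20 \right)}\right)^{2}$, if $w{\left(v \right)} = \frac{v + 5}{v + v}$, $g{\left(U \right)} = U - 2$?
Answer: $\frac{1849}{64} \approx 28.891$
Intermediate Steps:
$j{\left(c \right)} = \frac{6 c}{c + c^{2}}$ ($j{\left(c \right)} = 3 \frac{c + c}{c + c c} = 3 \frac{2 c}{c + c^{2}} = \frac{6 c}{c + c^{2}}$)
$g{\left(U \right)} = -2 + U$
$w{\left(v \right)} = \frac{5 + v}{2 v}$
$\left(g{\left(H{\left(3,j{\left(-3 \right)} \right)} \right)} + w{\left(20 \right)}\right)^{2} = \left(\left(-2 - 4\right) + \frac{5 + 20}{2 \cdot 20}\right)^{2} = \left(-6 + \frac{1}{2} \cdot \frac{1}{20} \cdot 25\right)^{2} = \left(-6 + \frac{5}{8}\right)^{2} = \left(- \frac{43}{8}\right)^{2} = \frac{1849}{64}$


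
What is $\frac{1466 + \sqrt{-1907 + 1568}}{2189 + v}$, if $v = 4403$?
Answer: $\frac{733}{3296} + \frac{i \sqrt{339}}{6592} \approx 0.22239 + 0.0027931 i$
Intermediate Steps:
$\frac{1466 + \sqrt{-1907 + 1568}}{2189 + v} = \frac{1466 + \sqrt{-1907 + 1568}}{2189 + 4403} = \frac{1466 + \sqrt{-339}}{6592} = \left(1466 + i \sqrt{339}\right) \frac{1}{6592} = \frac{733}{3296} + \frac{i \sqrt{339}}{6592}$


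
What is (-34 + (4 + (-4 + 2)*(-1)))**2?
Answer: 784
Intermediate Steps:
(-34 + (4 + (-4 + 2)*(-1)))**2 = (-34 + (4 - 2*(-1)))**2 = (-34 + (4 + 2))**2 = (-34 + 6)**2 = (-28)**2 = 784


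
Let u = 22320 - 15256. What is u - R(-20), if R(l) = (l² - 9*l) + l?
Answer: 6504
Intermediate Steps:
u = 7064
R(l) = l² - 8*l
u - R(-20) = 7064 - (-20)*(-8 - 20) = 7064 - (-20)*(-28) = 7064 - 1*560 = 7064 - 560 = 6504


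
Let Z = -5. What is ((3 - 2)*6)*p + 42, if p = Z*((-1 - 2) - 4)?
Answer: 252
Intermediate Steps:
p = 35 (p = -5*((-1 - 2) - 4) = -5*(-3 - 4) = -5*(-7) = 35)
((3 - 2)*6)*p + 42 = ((3 - 2)*6)*35 + 42 = (1*6)*35 + 42 = 6*35 + 42 = 210 + 42 = 252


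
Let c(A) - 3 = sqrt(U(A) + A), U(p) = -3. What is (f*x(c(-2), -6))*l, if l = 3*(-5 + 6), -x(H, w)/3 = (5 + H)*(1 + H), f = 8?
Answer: -1944 - 864*I*sqrt(5) ≈ -1944.0 - 1932.0*I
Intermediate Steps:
c(A) = 3 + sqrt(-3 + A)
x(H, w) = -3*(1 + H)*(5 + H) (x(H, w) = -3*(5 + H)*(1 + H) = -3*(1 + H)*(5 + H))
l = 3 (l = 3*1 = 3)
(f*x(c(-2), -6))*l = (8*(-15 - 18*(3 + sqrt(-3 - 2)) - 3*(3 + sqrt(-3 - 2))**2))*3 = (8*(-15 - 18*(3 + sqrt(-5)) - 3*(3 + sqrt(-5))**2))*3 = (8*(-15 - 18*(3 + I*sqrt(5)) - 3*(3 + I*sqrt(5))**2))*3 = (8*(-15 + (-54 - 18*I*sqrt(5)) - 3*(3 + I*sqrt(5))**2))*3 = (8*(-69 - 3*(3 + I*sqrt(5))**2 - 18*I*sqrt(5)))*3 = (-552 - 24*(3 + I*sqrt(5))**2 - 144*I*sqrt(5))*3 = -1656 - 72*(3 + I*sqrt(5))**2 - 432*I*sqrt(5)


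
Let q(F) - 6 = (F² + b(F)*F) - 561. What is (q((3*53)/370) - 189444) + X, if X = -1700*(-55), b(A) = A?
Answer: -6605331269/68450 ≈ -96499.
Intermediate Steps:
q(F) = -555 + 2*F² (q(F) = 6 + ((F² + F*F) - 561) = 6 + ((F² + F²) - 561) = 6 + (2*F² - 561) = 6 + (-561 + 2*F²) = -555 + 2*F²)
X = 93500
(q((3*53)/370) - 189444) + X = ((-555 + 2*((3*53)/370)²) - 189444) + 93500 = ((-555 + 2*(159*(1/370))²) - 189444) + 93500 = ((-555 + 2*(159/370)²) - 189444) + 93500 = ((-555 + 2*(25281/136900)) - 189444) + 93500 = ((-555 + 25281/68450) - 189444) + 93500 = (-37964469/68450 - 189444) + 93500 = -13005406269/68450 + 93500 = -6605331269/68450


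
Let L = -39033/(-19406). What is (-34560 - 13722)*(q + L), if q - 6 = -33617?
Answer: 15745147252653/9703 ≈ 1.6227e+9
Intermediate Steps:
q = -33611 (q = 6 - 33617 = -33611)
L = 39033/19406 (L = -39033*(-1/19406) = 39033/19406 ≈ 2.0114)
(-34560 - 13722)*(q + L) = (-34560 - 13722)*(-33611 + 39033/19406) = -48282*(-652216033/19406) = 15745147252653/9703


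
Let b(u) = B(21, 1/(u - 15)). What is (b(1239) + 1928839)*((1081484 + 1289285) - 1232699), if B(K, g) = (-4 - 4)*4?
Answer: 2195117382490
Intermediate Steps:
B(K, g) = -32 (B(K, g) = -8*4 = -32)
b(u) = -32
(b(1239) + 1928839)*((1081484 + 1289285) - 1232699) = (-32 + 1928839)*((1081484 + 1289285) - 1232699) = 1928807*(2370769 - 1232699) = 1928807*1138070 = 2195117382490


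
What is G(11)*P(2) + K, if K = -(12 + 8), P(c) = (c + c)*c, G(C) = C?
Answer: 68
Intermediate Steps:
P(c) = 2*c² (P(c) = (2*c)*c = 2*c²)
K = -20 (K = -1*20 = -20)
G(11)*P(2) + K = 11*(2*2²) - 20 = 11*(2*4) - 20 = 11*8 - 20 = 88 - 20 = 68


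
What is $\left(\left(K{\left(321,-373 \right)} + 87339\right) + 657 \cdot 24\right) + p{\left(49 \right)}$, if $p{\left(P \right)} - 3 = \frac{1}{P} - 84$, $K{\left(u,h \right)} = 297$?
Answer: $\frac{5062828}{49} \approx 1.0332 \cdot 10^{5}$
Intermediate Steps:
$p{\left(P \right)} = -81 + \frac{1}{P}$ ($p{\left(P \right)} = 3 - \left(84 - \frac{1}{P}\right) = -81 + \frac{1}{P}$)
$\left(\left(K{\left(321,-373 \right)} + 87339\right) + 657 \cdot 24\right) + p{\left(49 \right)} = \left(\left(297 + 87339\right) + 657 \cdot 24\right) - \left(81 - \frac{1}{49}\right) = \left(87636 + 15768\right) + \left(-81 + \frac{1}{49}\right) = 103404 - \frac{3968}{49} = \frac{5062828}{49}$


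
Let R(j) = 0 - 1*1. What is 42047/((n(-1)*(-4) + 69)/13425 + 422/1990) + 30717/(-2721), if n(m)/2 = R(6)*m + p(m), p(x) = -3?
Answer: 4075155627045/21167566 ≈ 1.9252e+5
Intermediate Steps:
R(j) = -1 (R(j) = 0 - 1 = -1)
n(m) = -6 - 2*m (n(m) = 2*(-m - 3) = 2*(-3 - m) = -6 - 2*m)
42047/((n(-1)*(-4) + 69)/13425 + 422/1990) + 30717/(-2721) = 42047/(((-6 - 2*(-1))*(-4) + 69)/13425 + 422/1990) + 30717/(-2721) = 42047/(((-6 + 2)*(-4) + 69)*(1/13425) + 422*(1/1990)) + 30717*(-1/2721) = 42047/((-4*(-4) + 69)*(1/13425) + 211/995) - 10239/907 = 42047/((16 + 69)*(1/13425) + 211/995) - 10239/907 = 42047/(85*(1/13425) + 211/995) - 10239/907 = 42047/(17/2685 + 211/995) - 10239/907 = 42047/(23338/106863) - 10239/907 = 42047*(106863/23338) - 10239/907 = 4493268561/23338 - 10239/907 = 4075155627045/21167566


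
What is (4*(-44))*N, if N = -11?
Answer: 1936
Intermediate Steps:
(4*(-44))*N = (4*(-44))*(-11) = -176*(-11) = 1936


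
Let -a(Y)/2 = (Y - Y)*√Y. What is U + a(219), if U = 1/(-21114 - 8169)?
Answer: -1/29283 ≈ -3.4150e-5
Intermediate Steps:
a(Y) = 0 (a(Y) = -2*(Y - Y)*√Y = -0*√Y = -2*0 = 0)
U = -1/29283 (U = 1/(-29283) = -1/29283 ≈ -3.4150e-5)
U + a(219) = -1/29283 + 0 = -1/29283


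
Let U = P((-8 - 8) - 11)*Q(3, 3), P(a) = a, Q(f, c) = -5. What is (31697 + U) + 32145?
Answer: 63977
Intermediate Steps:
U = 135 (U = ((-8 - 8) - 11)*(-5) = (-16 - 11)*(-5) = -27*(-5) = 135)
(31697 + U) + 32145 = (31697 + 135) + 32145 = 31832 + 32145 = 63977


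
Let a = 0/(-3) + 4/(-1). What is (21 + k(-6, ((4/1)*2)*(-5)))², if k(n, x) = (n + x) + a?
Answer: 841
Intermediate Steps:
a = -4 (a = 0*(-⅓) + 4*(-1) = 0 - 4 = -4)
k(n, x) = -4 + n + x (k(n, x) = (n + x) - 4 = -4 + n + x)
(21 + k(-6, ((4/1)*2)*(-5)))² = (21 + (-4 - 6 + ((4/1)*2)*(-5)))² = (21 + (-4 - 6 + ((4*1)*2)*(-5)))² = (21 + (-4 - 6 + (4*2)*(-5)))² = (21 + (-4 - 6 + 8*(-5)))² = (21 + (-4 - 6 - 40))² = (21 - 50)² = (-29)² = 841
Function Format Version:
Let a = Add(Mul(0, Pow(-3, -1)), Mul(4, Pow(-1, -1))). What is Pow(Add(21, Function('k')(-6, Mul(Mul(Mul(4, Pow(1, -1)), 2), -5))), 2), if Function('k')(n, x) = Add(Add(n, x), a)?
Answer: 841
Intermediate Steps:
a = -4 (a = Add(Mul(0, Rational(-1, 3)), Mul(4, -1)) = Add(0, -4) = -4)
Function('k')(n, x) = Add(-4, n, x) (Function('k')(n, x) = Add(Add(n, x), -4) = Add(-4, n, x))
Pow(Add(21, Function('k')(-6, Mul(Mul(Mul(4, Pow(1, -1)), 2), -5))), 2) = Pow(Add(21, Add(-4, -6, Mul(Mul(Mul(4, Pow(1, -1)), 2), -5))), 2) = Pow(Add(21, Add(-4, -6, Mul(Mul(Mul(4, 1), 2), -5))), 2) = Pow(Add(21, Add(-4, -6, Mul(Mul(4, 2), -5))), 2) = Pow(Add(21, Add(-4, -6, Mul(8, -5))), 2) = Pow(Add(21, Add(-4, -6, -40)), 2) = Pow(Add(21, -50), 2) = Pow(-29, 2) = 841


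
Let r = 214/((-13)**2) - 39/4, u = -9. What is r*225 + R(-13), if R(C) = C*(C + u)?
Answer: -1097039/676 ≈ -1622.8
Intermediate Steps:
R(C) = C*(-9 + C) (R(C) = C*(C - 9) = C*(-9 + C))
r = -5735/676 (r = 214/169 - 39*1/4 = 214*(1/169) - 39/4 = 214/169 - 39/4 = -5735/676 ≈ -8.4837)
r*225 + R(-13) = -5735/676*225 - 13*(-9 - 13) = -1290375/676 - 13*(-22) = -1290375/676 + 286 = -1097039/676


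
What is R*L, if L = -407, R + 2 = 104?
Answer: -41514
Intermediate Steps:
R = 102 (R = -2 + 104 = 102)
R*L = 102*(-407) = -41514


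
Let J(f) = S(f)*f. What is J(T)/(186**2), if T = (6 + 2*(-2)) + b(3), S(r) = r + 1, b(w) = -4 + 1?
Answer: 0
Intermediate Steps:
b(w) = -3
S(r) = 1 + r
T = -1 (T = (6 + 2*(-2)) - 3 = (6 - 4) - 3 = 2 - 3 = -1)
J(f) = f*(1 + f) (J(f) = (1 + f)*f = f*(1 + f))
J(T)/(186**2) = (-(1 - 1))/(186**2) = -1*0/34596 = 0*(1/34596) = 0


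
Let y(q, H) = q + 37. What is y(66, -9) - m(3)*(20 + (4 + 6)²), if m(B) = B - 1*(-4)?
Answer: -737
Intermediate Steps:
m(B) = 4 + B (m(B) = B + 4 = 4 + B)
y(q, H) = 37 + q
y(66, -9) - m(3)*(20 + (4 + 6)²) = (37 + 66) - (4 + 3)*(20 + (4 + 6)²) = 103 - 7*(20 + 10²) = 103 - 7*(20 + 100) = 103 - 7*120 = 103 - 1*840 = 103 - 840 = -737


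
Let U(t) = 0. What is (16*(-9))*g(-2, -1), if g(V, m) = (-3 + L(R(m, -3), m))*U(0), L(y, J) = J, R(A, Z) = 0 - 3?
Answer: 0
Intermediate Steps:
R(A, Z) = -3
g(V, m) = 0 (g(V, m) = (-3 + m)*0 = 0)
(16*(-9))*g(-2, -1) = (16*(-9))*0 = -144*0 = 0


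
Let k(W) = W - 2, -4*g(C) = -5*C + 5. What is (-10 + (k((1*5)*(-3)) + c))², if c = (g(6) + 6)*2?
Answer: 25/4 ≈ 6.2500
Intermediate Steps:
g(C) = -5/4 + 5*C/4 (g(C) = -(-5*C + 5)/4 = -(5 - 5*C)/4 = -5/4 + 5*C/4)
k(W) = -2 + W
c = 49/2 (c = ((-5/4 + (5/4)*6) + 6)*2 = ((-5/4 + 15/2) + 6)*2 = (25/4 + 6)*2 = (49/4)*2 = 49/2 ≈ 24.500)
(-10 + (k((1*5)*(-3)) + c))² = (-10 + ((-2 + (1*5)*(-3)) + 49/2))² = (-10 + ((-2 + 5*(-3)) + 49/2))² = (-10 + ((-2 - 15) + 49/2))² = (-10 + (-17 + 49/2))² = (-10 + 15/2)² = (-5/2)² = 25/4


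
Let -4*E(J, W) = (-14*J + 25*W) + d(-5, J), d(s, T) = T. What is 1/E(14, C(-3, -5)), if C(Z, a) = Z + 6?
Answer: 4/107 ≈ 0.037383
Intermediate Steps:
C(Z, a) = 6 + Z
E(J, W) = -25*W/4 + 13*J/4 (E(J, W) = -((-14*J + 25*W) + J)/4 = -(-13*J + 25*W)/4 = -25*W/4 + 13*J/4)
1/E(14, C(-3, -5)) = 1/(-25*(6 - 3)/4 + (13/4)*14) = 1/(-25/4*3 + 91/2) = 1/(-75/4 + 91/2) = 1/(107/4) = 4/107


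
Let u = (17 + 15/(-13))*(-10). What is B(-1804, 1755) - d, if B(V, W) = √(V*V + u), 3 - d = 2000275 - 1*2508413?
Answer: -508141 + 2*√137492381/13 ≈ -5.0634e+5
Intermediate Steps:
u = -2060/13 (u = (17 + 15*(-1/13))*(-10) = (17 - 15/13)*(-10) = (206/13)*(-10) = -2060/13 ≈ -158.46)
d = 508141 (d = 3 - (2000275 - 1*2508413) = 3 - (2000275 - 2508413) = 3 - 1*(-508138) = 3 + 508138 = 508141)
B(V, W) = √(-2060/13 + V²) (B(V, W) = √(V*V - 2060/13) = √(V² - 2060/13) = √(-2060/13 + V²))
B(-1804, 1755) - d = √(-26780 + 169*(-1804)²)/13 - 1*508141 = √(-26780 + 169*3254416)/13 - 508141 = √(-26780 + 549996304)/13 - 508141 = √549969524/13 - 508141 = (2*√137492381)/13 - 508141 = 2*√137492381/13 - 508141 = -508141 + 2*√137492381/13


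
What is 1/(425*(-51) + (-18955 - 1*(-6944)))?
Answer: -1/33686 ≈ -2.9686e-5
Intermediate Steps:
1/(425*(-51) + (-18955 - 1*(-6944))) = 1/(-21675 + (-18955 + 6944)) = 1/(-21675 - 12011) = 1/(-33686) = -1/33686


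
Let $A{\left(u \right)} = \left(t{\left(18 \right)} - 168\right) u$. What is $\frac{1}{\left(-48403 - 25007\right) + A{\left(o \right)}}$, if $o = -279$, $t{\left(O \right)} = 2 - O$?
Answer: $- \frac{1}{22074} \approx -4.5302 \cdot 10^{-5}$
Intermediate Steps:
$A{\left(u \right)} = - 184 u$ ($A{\left(u \right)} = \left(\left(2 - 18\right) - 168\right) u = \left(-16 - 168\right) u = - 184 u$)
$\frac{1}{\left(-48403 - 25007\right) + A{\left(o \right)}} = \frac{1}{\left(-48403 - 25007\right) - -51336} = \frac{1}{-73410 + 51336} = \frac{1}{-22074} = - \frac{1}{22074}$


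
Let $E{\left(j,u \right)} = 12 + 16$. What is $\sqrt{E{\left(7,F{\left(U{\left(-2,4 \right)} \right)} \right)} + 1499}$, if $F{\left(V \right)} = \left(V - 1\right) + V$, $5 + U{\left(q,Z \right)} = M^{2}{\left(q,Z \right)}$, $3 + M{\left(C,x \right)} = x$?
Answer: $\sqrt{1527} \approx 39.077$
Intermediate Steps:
$M{\left(C,x \right)} = -3 + x$
$U{\left(q,Z \right)} = -5 + \left(-3 + Z\right)^{2}$
$F{\left(V \right)} = -1 + 2 V$ ($F{\left(V \right)} = \left(-1 + V\right) + V = -1 + 2 V$)
$E{\left(j,u \right)} = 28$
$\sqrt{E{\left(7,F{\left(U{\left(-2,4 \right)} \right)} \right)} + 1499} = \sqrt{28 + 1499} = \sqrt{1527}$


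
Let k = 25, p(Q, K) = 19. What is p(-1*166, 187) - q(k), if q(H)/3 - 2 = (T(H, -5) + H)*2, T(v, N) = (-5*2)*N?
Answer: -437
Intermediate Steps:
T(v, N) = -10*N
q(H) = 306 + 6*H (q(H) = 6 + 3*((-10*(-5) + H)*2) = 6 + 3*((50 + H)*2) = 6 + 3*(100 + 2*H) = 6 + (300 + 6*H) = 306 + 6*H)
p(-1*166, 187) - q(k) = 19 - (306 + 6*25) = 19 - (306 + 150) = 19 - 1*456 = 19 - 456 = -437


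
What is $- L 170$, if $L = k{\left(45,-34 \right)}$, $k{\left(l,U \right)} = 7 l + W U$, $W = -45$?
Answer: $-313650$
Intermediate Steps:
$k{\left(l,U \right)} = - 45 U + 7 l$ ($k{\left(l,U \right)} = 7 l - 45 U = - 45 U + 7 l$)
$L = 1845$ ($L = \left(-45\right) \left(-34\right) + 7 \cdot 45 = 1530 + 315 = 1845$)
$- L 170 = - 1845 \cdot 170 = \left(-1\right) 313650 = -313650$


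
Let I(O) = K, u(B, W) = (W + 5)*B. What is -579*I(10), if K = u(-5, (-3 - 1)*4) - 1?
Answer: -31266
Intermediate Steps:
u(B, W) = B*(5 + W) (u(B, W) = (5 + W)*B = B*(5 + W))
K = 54 (K = -5*(5 + (-3 - 1)*4) - 1 = -5*(5 - 4*4) - 1 = -5*(5 - 16) - 1 = -5*(-11) - 1 = 55 - 1 = 54)
I(O) = 54
-579*I(10) = -579*54 = -31266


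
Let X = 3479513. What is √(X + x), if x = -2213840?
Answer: √1265673 ≈ 1125.0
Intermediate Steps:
√(X + x) = √(3479513 - 2213840) = √1265673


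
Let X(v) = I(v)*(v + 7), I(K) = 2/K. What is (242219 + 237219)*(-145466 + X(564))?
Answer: -9833474983679/141 ≈ -6.9741e+10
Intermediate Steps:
X(v) = 2*(7 + v)/v (X(v) = (2/v)*(v + 7) = (2/v)*(7 + v) = 2*(7 + v)/v)
(242219 + 237219)*(-145466 + X(564)) = (242219 + 237219)*(-145466 + (2 + 14/564)) = 479438*(-145466 + (2 + 14*(1/564))) = 479438*(-145466 + (2 + 7/282)) = 479438*(-145466 + 571/282) = 479438*(-41020841/282) = -9833474983679/141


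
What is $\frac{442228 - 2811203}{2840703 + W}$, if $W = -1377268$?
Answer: $- \frac{473795}{292687} \approx -1.6188$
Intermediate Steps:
$\frac{442228 - 2811203}{2840703 + W} = \frac{442228 - 2811203}{2840703 - 1377268} = - \frac{2368975}{1463435} = \left(-2368975\right) \frac{1}{1463435} = - \frac{473795}{292687}$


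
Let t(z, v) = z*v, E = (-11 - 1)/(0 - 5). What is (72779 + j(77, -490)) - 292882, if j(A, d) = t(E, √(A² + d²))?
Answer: -220103 + 84*√5021/5 ≈ -2.1891e+5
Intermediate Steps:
E = 12/5 (E = -12/(-5) = -12*(-⅕) = 12/5 ≈ 2.4000)
t(z, v) = v*z
j(A, d) = 12*√(A² + d²)/5 (j(A, d) = √(A² + d²)*(12/5) = 12*√(A² + d²)/5)
(72779 + j(77, -490)) - 292882 = (72779 + 12*√(77² + (-490)²)/5) - 292882 = (72779 + 12*√(5929 + 240100)/5) - 292882 = (72779 + 12*√246029/5) - 292882 = (72779 + 12*(7*√5021)/5) - 292882 = (72779 + 84*√5021/5) - 292882 = -220103 + 84*√5021/5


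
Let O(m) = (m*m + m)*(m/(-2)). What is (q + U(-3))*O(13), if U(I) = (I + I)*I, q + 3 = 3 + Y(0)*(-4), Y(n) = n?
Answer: -21294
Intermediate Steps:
q = 0 (q = -3 + (3 + 0*(-4)) = -3 + (3 + 0) = -3 + 3 = 0)
O(m) = -m*(m + m²)/2 (O(m) = (m² + m)*(m*(-½)) = (m + m²)*(-m/2) = -m*(m + m²)/2)
U(I) = 2*I² (U(I) = (2*I)*I = 2*I²)
(q + U(-3))*O(13) = (0 + 2*(-3)²)*((½)*13²*(-1 - 1*13)) = (0 + 2*9)*((½)*169*(-1 - 13)) = (0 + 18)*((½)*169*(-14)) = 18*(-1183) = -21294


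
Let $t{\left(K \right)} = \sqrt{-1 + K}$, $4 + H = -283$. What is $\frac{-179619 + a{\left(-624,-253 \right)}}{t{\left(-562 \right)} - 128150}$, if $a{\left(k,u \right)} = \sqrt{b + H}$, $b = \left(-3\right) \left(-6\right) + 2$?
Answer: $\frac{179619 - i \sqrt{267}}{128150 - i \sqrt{563}} \approx 1.4016 + 0.00013201 i$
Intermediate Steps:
$b = 20$ ($b = 18 + 2 = 20$)
$H = -287$ ($H = -4 - 283 = -287$)
$a{\left(k,u \right)} = i \sqrt{267}$ ($a{\left(k,u \right)} = \sqrt{20 - 287} = \sqrt{-267} = i \sqrt{267}$)
$\frac{-179619 + a{\left(-624,-253 \right)}}{t{\left(-562 \right)} - 128150} = \frac{-179619 + i \sqrt{267}}{\sqrt{-1 - 562} - 128150} = \frac{-179619 + i \sqrt{267}}{\sqrt{-563} - 128150} = \frac{-179619 + i \sqrt{267}}{i \sqrt{563} - 128150} = \frac{-179619 + i \sqrt{267}}{-128150 + i \sqrt{563}}$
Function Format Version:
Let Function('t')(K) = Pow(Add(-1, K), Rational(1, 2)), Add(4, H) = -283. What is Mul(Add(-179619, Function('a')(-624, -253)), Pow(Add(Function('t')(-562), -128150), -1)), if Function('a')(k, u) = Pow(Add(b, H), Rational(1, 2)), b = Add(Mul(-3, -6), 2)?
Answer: Mul(Pow(Add(128150, Mul(-1, I, Pow(563, Rational(1, 2)))), -1), Add(179619, Mul(-1, I, Pow(267, Rational(1, 2))))) ≈ Add(1.4016, Mul(0.00013201, I))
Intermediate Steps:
b = 20 (b = Add(18, 2) = 20)
H = -287 (H = Add(-4, -283) = -287)
Function('a')(k, u) = Mul(I, Pow(267, Rational(1, 2))) (Function('a')(k, u) = Pow(Add(20, -287), Rational(1, 2)) = Pow(-267, Rational(1, 2)) = Mul(I, Pow(267, Rational(1, 2))))
Mul(Add(-179619, Function('a')(-624, -253)), Pow(Add(Function('t')(-562), -128150), -1)) = Mul(Add(-179619, Mul(I, Pow(267, Rational(1, 2)))), Pow(Add(Pow(Add(-1, -562), Rational(1, 2)), -128150), -1)) = Mul(Add(-179619, Mul(I, Pow(267, Rational(1, 2)))), Pow(Add(Pow(-563, Rational(1, 2)), -128150), -1)) = Mul(Add(-179619, Mul(I, Pow(267, Rational(1, 2)))), Pow(Add(Mul(I, Pow(563, Rational(1, 2))), -128150), -1)) = Mul(Add(-179619, Mul(I, Pow(267, Rational(1, 2)))), Pow(Add(-128150, Mul(I, Pow(563, Rational(1, 2)))), -1)) = Mul(Pow(Add(-128150, Mul(I, Pow(563, Rational(1, 2)))), -1), Add(-179619, Mul(I, Pow(267, Rational(1, 2)))))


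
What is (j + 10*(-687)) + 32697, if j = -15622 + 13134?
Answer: 23339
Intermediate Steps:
j = -2488
(j + 10*(-687)) + 32697 = (-2488 + 10*(-687)) + 32697 = (-2488 - 6870) + 32697 = -9358 + 32697 = 23339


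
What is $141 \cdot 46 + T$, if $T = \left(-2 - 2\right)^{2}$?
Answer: $6502$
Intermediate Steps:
$T = 16$ ($T = \left(-4\right)^{2} = 16$)
$141 \cdot 46 + T = 141 \cdot 46 + 16 = 6486 + 16 = 6502$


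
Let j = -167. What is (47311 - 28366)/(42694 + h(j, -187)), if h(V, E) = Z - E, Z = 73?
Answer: 6315/14318 ≈ 0.44105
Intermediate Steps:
h(V, E) = 73 - E
(47311 - 28366)/(42694 + h(j, -187)) = (47311 - 28366)/(42694 + (73 - 1*(-187))) = 18945/(42694 + (73 + 187)) = 18945/(42694 + 260) = 18945/42954 = 18945*(1/42954) = 6315/14318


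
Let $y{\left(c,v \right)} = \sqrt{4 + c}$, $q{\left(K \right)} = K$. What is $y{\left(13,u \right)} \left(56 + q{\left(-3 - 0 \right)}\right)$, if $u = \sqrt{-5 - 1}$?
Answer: $53 \sqrt{17} \approx 218.52$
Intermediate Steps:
$u = i \sqrt{6}$ ($u = \sqrt{-6} = i \sqrt{6} \approx 2.4495 i$)
$y{\left(13,u \right)} \left(56 + q{\left(-3 - 0 \right)}\right) = \sqrt{4 + 13} \left(56 - 3\right) = \sqrt{17} \left(56 + \left(-3 + 0\right)\right) = \sqrt{17} \left(56 - 3\right) = \sqrt{17} \cdot 53 = 53 \sqrt{17}$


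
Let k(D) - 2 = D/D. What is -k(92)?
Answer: -3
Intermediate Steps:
k(D) = 3 (k(D) = 2 + D/D = 2 + 1 = 3)
-k(92) = -1*3 = -3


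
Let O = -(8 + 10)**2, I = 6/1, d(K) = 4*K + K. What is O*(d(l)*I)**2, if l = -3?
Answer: -2624400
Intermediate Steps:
d(K) = 5*K
I = 6 (I = 6*1 = 6)
O = -324 (O = -1*18**2 = -1*324 = -324)
O*(d(l)*I)**2 = -324*((5*(-3))*6)**2 = -324*(-15*6)**2 = -324*(-90)**2 = -324*8100 = -2624400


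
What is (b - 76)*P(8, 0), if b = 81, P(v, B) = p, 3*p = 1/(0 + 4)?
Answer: 5/12 ≈ 0.41667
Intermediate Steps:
p = 1/12 (p = 1/(3*(0 + 4)) = (⅓)/4 = (⅓)*(¼) = 1/12 ≈ 0.083333)
P(v, B) = 1/12
(b - 76)*P(8, 0) = (81 - 76)*(1/12) = 5*(1/12) = 5/12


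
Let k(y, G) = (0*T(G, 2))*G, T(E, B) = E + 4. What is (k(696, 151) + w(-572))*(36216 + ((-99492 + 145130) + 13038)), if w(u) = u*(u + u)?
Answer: 62094288256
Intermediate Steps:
T(E, B) = 4 + E
w(u) = 2*u² (w(u) = u*(2*u) = 2*u²)
k(y, G) = 0 (k(y, G) = (0*(4 + G))*G = 0*G = 0)
(k(696, 151) + w(-572))*(36216 + ((-99492 + 145130) + 13038)) = (0 + 2*(-572)²)*(36216 + ((-99492 + 145130) + 13038)) = (0 + 2*327184)*(36216 + (45638 + 13038)) = (0 + 654368)*(36216 + 58676) = 654368*94892 = 62094288256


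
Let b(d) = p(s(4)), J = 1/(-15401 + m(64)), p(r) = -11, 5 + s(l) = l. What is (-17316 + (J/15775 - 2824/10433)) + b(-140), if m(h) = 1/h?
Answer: -2810846887481080087/162220983296225 ≈ -17327.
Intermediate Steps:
s(l) = -5 + l
J = -64/985663 (J = 1/(-15401 + 1/64) = 1/(-985663/64) = -64/985663 ≈ -6.4931e-5)
b(d) = -11
(-17316 + (J/15775 - 2824/10433)) + b(-140) = (-17316 + (-64/985663/15775 - 2824/10433)) - 11 = (-17316 + (-64/985663*1/15775 - 2824*1/10433)) - 11 = (-17316 + (-64/15548833825 - 2824/10433)) - 11 = (-17316 - 43909907389512/162220983296225) - 11 = -2809062456664821612/162220983296225 - 11 = -2810846887481080087/162220983296225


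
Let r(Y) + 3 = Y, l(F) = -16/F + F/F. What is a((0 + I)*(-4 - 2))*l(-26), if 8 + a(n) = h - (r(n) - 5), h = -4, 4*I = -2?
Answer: -147/13 ≈ -11.308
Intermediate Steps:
l(F) = 1 - 16/F (l(F) = -16/F + 1 = 1 - 16/F)
I = -½ (I = (¼)*(-2) = -½ ≈ -0.50000)
r(Y) = -3 + Y
a(n) = -4 - n (a(n) = -8 + (-4 - ((-3 + n) - 5)) = -8 + (-4 - (-8 + n)) = -8 + (-4 + (8 - n)) = -8 + (4 - n) = -4 - n)
a((0 + I)*(-4 - 2))*l(-26) = (-4 - (0 - ½)*(-4 - 2))*((-16 - 26)/(-26)) = (-4 - (-1)*(-6)/2)*(-1/26*(-42)) = (-4 - 1*3)*(21/13) = (-4 - 3)*(21/13) = -7*21/13 = -147/13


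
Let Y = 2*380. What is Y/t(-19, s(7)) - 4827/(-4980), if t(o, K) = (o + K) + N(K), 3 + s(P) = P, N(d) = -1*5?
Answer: -61471/1660 ≈ -37.031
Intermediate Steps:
N(d) = -5
s(P) = -3 + P
t(o, K) = -5 + K + o (t(o, K) = (o + K) - 5 = (K + o) - 5 = -5 + K + o)
Y = 760
Y/t(-19, s(7)) - 4827/(-4980) = 760/(-5 + (-3 + 7) - 19) - 4827/(-4980) = 760/(-5 + 4 - 19) - 4827*(-1/4980) = 760/(-20) + 1609/1660 = 760*(-1/20) + 1609/1660 = -38 + 1609/1660 = -61471/1660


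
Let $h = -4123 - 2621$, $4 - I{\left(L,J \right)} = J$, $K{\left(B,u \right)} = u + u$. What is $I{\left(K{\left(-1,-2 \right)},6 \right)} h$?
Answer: $13488$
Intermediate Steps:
$K{\left(B,u \right)} = 2 u$
$I{\left(L,J \right)} = 4 - J$
$h = -6744$
$I{\left(K{\left(-1,-2 \right)},6 \right)} h = \left(4 - 6\right) \left(-6744\right) = \left(-2\right) \left(-6744\right) = 13488$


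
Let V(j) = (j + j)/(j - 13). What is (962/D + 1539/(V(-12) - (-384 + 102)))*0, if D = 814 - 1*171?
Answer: 0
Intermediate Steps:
V(j) = 2*j/(-13 + j) (V(j) = (2*j)/(-13 + j) = 2*j/(-13 + j))
D = 643 (D = 814 - 171 = 643)
(962/D + 1539/(V(-12) - (-384 + 102)))*0 = (962/643 + 1539/(2*(-12)/(-13 - 12) - (-384 + 102)))*0 = (962*(1/643) + 1539/(2*(-12)/(-25) - 1*(-282)))*0 = (962/643 + 1539/(2*(-12)*(-1/25) + 282))*0 = (962/643 + 1539/(24/25 + 282))*0 = (962/643 + 1539/(7074/25))*0 = (962/643 + 1539*(25/7074))*0 = (962/643 + 1425/262)*0 = (1168319/168466)*0 = 0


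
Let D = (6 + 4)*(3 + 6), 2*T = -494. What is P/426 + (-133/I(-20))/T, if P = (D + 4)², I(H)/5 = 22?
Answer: 6319231/304590 ≈ 20.747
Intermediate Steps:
T = -247 (T = (½)*(-494) = -247)
I(H) = 110 (I(H) = 5*22 = 110)
D = 90 (D = 10*9 = 90)
P = 8836 (P = (90 + 4)² = 94² = 8836)
P/426 + (-133/I(-20))/T = 8836/426 - 133/110/(-247) = 8836*(1/426) - 133*1/110*(-1/247) = 4418/213 - 133/110*(-1/247) = 4418/213 + 7/1430 = 6319231/304590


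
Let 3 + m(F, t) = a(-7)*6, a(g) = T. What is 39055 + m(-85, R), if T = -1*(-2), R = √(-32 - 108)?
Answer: 39064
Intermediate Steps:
R = 2*I*√35 (R = √(-140) = 2*I*√35 ≈ 11.832*I)
T = 2
a(g) = 2
m(F, t) = 9 (m(F, t) = -3 + 2*6 = -3 + 12 = 9)
39055 + m(-85, R) = 39055 + 9 = 39064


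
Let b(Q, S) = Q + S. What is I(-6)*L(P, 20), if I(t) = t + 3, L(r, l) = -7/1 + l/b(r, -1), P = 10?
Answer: 43/3 ≈ 14.333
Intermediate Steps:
L(r, l) = -7 + l/(-1 + r) (L(r, l) = -7/1 + l/(r - 1) = -7*1 + l/(-1 + r) = -7 + l/(-1 + r))
I(t) = 3 + t
I(-6)*L(P, 20) = (3 - 6)*((7 + 20 - 7*10)/(-1 + 10)) = -3*(7 + 20 - 70)/9 = -(-43)/3 = -3*(-43/9) = 43/3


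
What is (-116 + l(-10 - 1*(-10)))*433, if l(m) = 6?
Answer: -47630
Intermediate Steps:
(-116 + l(-10 - 1*(-10)))*433 = (-116 + 6)*433 = -110*433 = -47630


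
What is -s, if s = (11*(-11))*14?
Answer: 1694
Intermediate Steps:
s = -1694 (s = -121*14 = -1694)
-s = -1*(-1694) = 1694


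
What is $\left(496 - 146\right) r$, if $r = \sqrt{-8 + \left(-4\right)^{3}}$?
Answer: $2100 i \sqrt{2} \approx 2969.8 i$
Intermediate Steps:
$r = 6 i \sqrt{2}$ ($r = \sqrt{-8 - 64} = \sqrt{-72} = 6 i \sqrt{2} \approx 8.4853 i$)
$\left(496 - 146\right) r = \left(496 - 146\right) 6 i \sqrt{2} = 350 \cdot 6 i \sqrt{2} = 2100 i \sqrt{2}$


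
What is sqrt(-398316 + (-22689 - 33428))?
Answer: I*sqrt(454433) ≈ 674.12*I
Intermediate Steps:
sqrt(-398316 + (-22689 - 33428)) = sqrt(-398316 - 56117) = sqrt(-454433) = I*sqrt(454433)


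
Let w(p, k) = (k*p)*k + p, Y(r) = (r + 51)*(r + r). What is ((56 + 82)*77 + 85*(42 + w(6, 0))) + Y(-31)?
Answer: 13466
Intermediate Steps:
Y(r) = 2*r*(51 + r) (Y(r) = (51 + r)*(2*r) = 2*r*(51 + r))
w(p, k) = p + p*k**2 (w(p, k) = p*k**2 + p = p + p*k**2)
((56 + 82)*77 + 85*(42 + w(6, 0))) + Y(-31) = ((56 + 82)*77 + 85*(42 + 6*(1 + 0**2))) + 2*(-31)*(51 - 31) = (138*77 + 85*(42 + 6*(1 + 0))) + 2*(-31)*20 = (10626 + 85*(42 + 6*1)) - 1240 = (10626 + 85*(42 + 6)) - 1240 = (10626 + 85*48) - 1240 = (10626 + 4080) - 1240 = 14706 - 1240 = 13466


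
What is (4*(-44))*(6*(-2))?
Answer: 2112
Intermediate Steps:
(4*(-44))*(6*(-2)) = -176*(-12) = 2112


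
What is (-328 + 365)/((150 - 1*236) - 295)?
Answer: -37/381 ≈ -0.097113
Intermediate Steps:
(-328 + 365)/((150 - 1*236) - 295) = 37/((150 - 236) - 295) = 37/(-86 - 295) = 37/(-381) = 37*(-1/381) = -37/381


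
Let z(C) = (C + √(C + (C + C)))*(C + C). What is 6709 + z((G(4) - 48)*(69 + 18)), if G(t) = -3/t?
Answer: 287864897/8 - 50895*I*√5655/4 ≈ 3.5983e+7 - 9.5682e+5*I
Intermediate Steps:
z(C) = 2*C*(C + √3*√C) (z(C) = (C + √(C + 2*C))*(2*C) = (C + √(3*C))*(2*C) = (C + √3*√C)*(2*C) = 2*C*(C + √3*√C))
6709 + z((G(4) - 48)*(69 + 18)) = 6709 + (2*((-3/4 - 48)*(69 + 18))² + 2*√3*((-3/4 - 48)*(69 + 18))^(3/2)) = 6709 + (2*((-3*¼ - 48)*87)² + 2*√3*((-3*¼ - 48)*87)^(3/2)) = 6709 + (2*((-¾ - 48)*87)² + 2*√3*((-¾ - 48)*87)^(3/2)) = 6709 + (2*(-195/4*87)² + 2*√3*(-195/4*87)^(3/2)) = 6709 + (2*(-16965/4)² + 2*√3*(-16965/4)^(3/2)) = 6709 + (2*(287811225/16) + 2*√3*(-50895*I*√1885/8)) = 6709 + (287811225/8 - 50895*I*√5655/4) = 287864897/8 - 50895*I*√5655/4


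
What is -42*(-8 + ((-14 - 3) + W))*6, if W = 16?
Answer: 2268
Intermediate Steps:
-42*(-8 + ((-14 - 3) + W))*6 = -42*(-8 + ((-14 - 3) + 16))*6 = -42*(-8 + (-17 + 16))*6 = -42*(-8 - 1)*6 = -42*(-9)*6 = 378*6 = 2268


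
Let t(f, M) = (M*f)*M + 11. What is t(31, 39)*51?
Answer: 2405262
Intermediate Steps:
t(f, M) = 11 + f*M**2 (t(f, M) = f*M**2 + 11 = 11 + f*M**2)
t(31, 39)*51 = (11 + 31*39**2)*51 = (11 + 31*1521)*51 = (11 + 47151)*51 = 47162*51 = 2405262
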